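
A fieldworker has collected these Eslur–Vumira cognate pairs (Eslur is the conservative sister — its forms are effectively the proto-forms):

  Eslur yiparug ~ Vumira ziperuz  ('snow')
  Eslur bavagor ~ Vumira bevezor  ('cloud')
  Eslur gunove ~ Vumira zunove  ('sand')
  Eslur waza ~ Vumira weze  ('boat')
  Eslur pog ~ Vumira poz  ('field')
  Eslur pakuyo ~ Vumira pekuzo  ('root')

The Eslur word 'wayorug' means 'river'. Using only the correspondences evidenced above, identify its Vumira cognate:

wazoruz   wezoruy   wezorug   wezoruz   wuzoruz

bavagor ~ bevezor, waza ~ weze — Eslur a corresponds to Vumira e after a consonant, before a consonant other than r, m, n, p, b, f, v.
pakuyo ~ pekuzo — Eslur y corresponds to Vumira z between vowels (before a back vowel).
yiparug ~ ziperuz, pog ~ poz — Eslur g corresponds to Vumira z word-finally.
Applying these to Eslur 'wayorug':
  wayorug → weyorug   (a→e after a consonant, before a consonant other than r, m, n, p, b, f, v)
  weyorug → wezorug   (y→z between vowels (before a back vowel))
  wezorug → wezoruz   (g→z word-finally)
So the Vumira cognate is 'wezoruz'.

wezoruz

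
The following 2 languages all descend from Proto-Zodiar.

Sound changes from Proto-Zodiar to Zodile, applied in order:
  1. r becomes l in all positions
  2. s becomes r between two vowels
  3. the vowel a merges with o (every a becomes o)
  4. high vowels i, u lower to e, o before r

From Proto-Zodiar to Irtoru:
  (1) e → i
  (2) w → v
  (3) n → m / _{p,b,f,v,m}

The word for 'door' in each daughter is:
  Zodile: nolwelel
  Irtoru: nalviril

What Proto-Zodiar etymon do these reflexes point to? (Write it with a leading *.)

Position 7: Zodile has e, Irtoru has i. Taking the neighbouring segments as reconstructed: Zodile e can only go back to *e; Irtoru i could go back to *e or *i — the one source consistent with every daughter is *e.
Position 6: Zodile has l, Irtoru has r. Irtoru preserves r here (none of its changes turn any other segment into r), so the proto-segment is *r.
Position 4: Zodile has w, Irtoru has v. Zodile preserves w here (none of its changes turn any other segment into w), so the proto-segment is *w.
Verify the candidate proto-form against each daughter:
Zodile: *nalwerel > nalwelel > nolwelel  (by unconditioned shift, vowel merger)
Irtoru: *nalwerel
  nalwerel → nalwiril   [vowel merger]
  nalwiril → nalviril   [unconditioned shift]
  nalviril (rule 3 does not apply)
  giving Irtoru nalviril.
Only *nalwerel yields all of Zodile nolwelel, Irtoru nalviril.

*nalwerel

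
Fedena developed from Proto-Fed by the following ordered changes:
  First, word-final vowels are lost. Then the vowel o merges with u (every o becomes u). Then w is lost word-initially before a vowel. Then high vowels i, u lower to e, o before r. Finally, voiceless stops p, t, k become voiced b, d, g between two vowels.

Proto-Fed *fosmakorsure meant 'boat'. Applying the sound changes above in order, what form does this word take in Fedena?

fusmagorsor

Fedena: start from *fosmakorsure.
  rule 1 (apocope): fosmakorsure → fosmakorsur
  rule 2 (vowel merger): fosmakorsur → fusmakursur
  rule 3: no change — fusmakursur
  rule 4 (pre-rhotic lowering): fusmakursur → fusmakorsor
  rule 5 (intervocalic voicing): fusmakorsor → fusmagorsor
  ⇒ Fedena fusmagorsor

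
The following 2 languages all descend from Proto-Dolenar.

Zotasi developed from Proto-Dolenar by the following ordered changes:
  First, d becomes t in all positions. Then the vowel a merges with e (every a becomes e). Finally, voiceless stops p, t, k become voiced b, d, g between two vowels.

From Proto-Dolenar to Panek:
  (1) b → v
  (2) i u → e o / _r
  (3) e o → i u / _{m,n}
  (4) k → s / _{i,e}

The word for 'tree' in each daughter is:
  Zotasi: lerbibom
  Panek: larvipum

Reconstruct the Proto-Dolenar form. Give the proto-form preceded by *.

*larbipom

Position 4: Zotasi has b, Panek has v. Taking the neighbouring segments as reconstructed: Zotasi b can only go back to *b; Panek v could go back to *b or *v — the one source consistent with every daughter is *b.
Position 2: Zotasi has e, Panek has a. Panek preserves a here (none of its changes turn any other segment into a), so the proto-segment is *a.
Position 7: Zotasi has o, Panek has u. Zotasi preserves o here (none of its changes turn any other segment into o), so the proto-segment is *o.
This points to *larbipom. Verify forward in each daughter:
Zotasi: start from *larbipom.
  rule 1: no change — larbipom
  rule 2 (vowel merger): larbipom → lerbipom
  rule 3 (intervocalic voicing): lerbipom → lerbibom
  ⇒ Zotasi lerbibom
Panek: *larbipom > larvipom > larvipum  (by unconditioned shift, pre-nasal raising)
*larbipom is the unique common source.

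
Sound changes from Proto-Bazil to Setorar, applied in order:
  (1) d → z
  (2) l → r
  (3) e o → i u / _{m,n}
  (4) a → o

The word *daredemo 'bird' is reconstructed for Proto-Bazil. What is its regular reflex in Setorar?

zorezimo

Setorar: *daredemo > zarezemo > zarezimo > zorezimo  (by unconditioned shift, pre-nasal raising, vowel merger)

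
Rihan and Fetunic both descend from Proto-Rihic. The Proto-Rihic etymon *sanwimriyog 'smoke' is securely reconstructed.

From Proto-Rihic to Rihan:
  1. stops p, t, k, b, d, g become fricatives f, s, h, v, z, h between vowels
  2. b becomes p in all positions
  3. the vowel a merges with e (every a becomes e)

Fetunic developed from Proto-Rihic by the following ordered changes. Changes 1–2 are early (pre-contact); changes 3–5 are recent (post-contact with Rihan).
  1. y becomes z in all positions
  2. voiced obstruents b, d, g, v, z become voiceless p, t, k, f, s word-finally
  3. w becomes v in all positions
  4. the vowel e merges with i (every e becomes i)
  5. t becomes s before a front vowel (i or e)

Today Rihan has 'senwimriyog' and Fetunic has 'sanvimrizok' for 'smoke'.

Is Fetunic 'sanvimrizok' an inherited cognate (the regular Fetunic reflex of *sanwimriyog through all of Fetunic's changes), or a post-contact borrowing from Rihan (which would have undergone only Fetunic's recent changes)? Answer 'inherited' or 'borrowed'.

If inherited, *sanwimriyog would pass through all of Fetunic's changes:
Fetunic: *sanwimriyog > sanwimrizog > sanwimrizok > sanvimrizok  (by unconditioned shift, final devoicing, unconditioned shift)
If borrowed from Rihan 'senwimriyog' after the early changes, it would undergo only the recent ones:
  rule 3 (unconditioned shift): senwimriyog → senvimriyog
  rule 4 (vowel merger): senvimriyog → sinvimriyog
  rule 5 (palatalisation): no change (sinvimriyog)
  ⇒ as a loan: sinvimriyog
Fetunic 'sanvimrizok' matches the inherited outcome exactly, so it is an inherited cognate, not a loan.

inherited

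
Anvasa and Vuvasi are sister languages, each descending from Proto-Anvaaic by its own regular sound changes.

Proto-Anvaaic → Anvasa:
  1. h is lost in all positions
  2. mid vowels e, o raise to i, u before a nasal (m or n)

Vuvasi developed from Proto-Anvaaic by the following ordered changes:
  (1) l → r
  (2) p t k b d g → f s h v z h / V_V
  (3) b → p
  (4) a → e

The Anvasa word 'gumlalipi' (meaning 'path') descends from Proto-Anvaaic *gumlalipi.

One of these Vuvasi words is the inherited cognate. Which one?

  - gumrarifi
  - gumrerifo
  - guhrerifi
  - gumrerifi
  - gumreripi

Vuvasi: *gumlalipi > gumraripi > gumrarifi > gumrerifi  (by unconditioned shift, intervocalic lenition, vowel merger)

gumrerifi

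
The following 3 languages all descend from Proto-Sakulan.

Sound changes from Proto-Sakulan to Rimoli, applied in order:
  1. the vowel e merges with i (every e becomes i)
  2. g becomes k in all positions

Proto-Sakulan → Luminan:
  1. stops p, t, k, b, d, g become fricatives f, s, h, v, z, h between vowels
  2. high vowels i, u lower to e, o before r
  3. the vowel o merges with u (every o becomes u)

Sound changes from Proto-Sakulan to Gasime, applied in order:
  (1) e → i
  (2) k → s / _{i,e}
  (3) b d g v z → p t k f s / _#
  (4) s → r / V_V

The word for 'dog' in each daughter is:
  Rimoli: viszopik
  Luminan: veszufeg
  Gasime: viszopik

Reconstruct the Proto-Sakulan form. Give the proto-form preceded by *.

Position 5: Rimoli has o, Luminan has u, Gasime has o. Rimoli preserves o here (none of its changes turn any other segment into o), so the proto-segment is *o.
Position 8: Rimoli has k, Luminan has g, Gasime has k. Luminan preserves g here (none of its changes turn any other segment into g), so the proto-segment is *g.
Position 6: Rimoli has p, Luminan has f, Gasime has p. Rimoli preserves p here (none of its changes turn any other segment into p), so the proto-segment is *p.
Verify the candidate proto-form against each daughter:
Rimoli: *veszopeg
  veszopeg → viszopig   [vowel merger]
  viszopig → viszopik   [unconditioned shift]
  giving Rimoli viszopik.
Luminan: *veszopeg > veszofeg > veszufeg  (by intervocalic lenition, vowel merger)
Gasime: start from *veszopeg.
  rule 1 (vowel merger): veszopeg → viszopig
  rule 2: no change — viszopig
  rule 3 (final devoicing): viszopig → viszopik
  rule 4: no change — viszopik
  ⇒ Gasime viszopik
*veszopeg is the unique common source.

*veszopeg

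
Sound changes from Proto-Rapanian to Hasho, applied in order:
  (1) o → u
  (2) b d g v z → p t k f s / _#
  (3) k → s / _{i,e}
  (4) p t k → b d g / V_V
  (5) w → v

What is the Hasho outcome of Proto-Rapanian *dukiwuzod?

Hasho: *dukiwuzod > dukiwuzud > dukiwuzut > dusiwuzut > dusivuzut  (by vowel merger, final devoicing, palatalisation, unconditioned shift)

dusivuzut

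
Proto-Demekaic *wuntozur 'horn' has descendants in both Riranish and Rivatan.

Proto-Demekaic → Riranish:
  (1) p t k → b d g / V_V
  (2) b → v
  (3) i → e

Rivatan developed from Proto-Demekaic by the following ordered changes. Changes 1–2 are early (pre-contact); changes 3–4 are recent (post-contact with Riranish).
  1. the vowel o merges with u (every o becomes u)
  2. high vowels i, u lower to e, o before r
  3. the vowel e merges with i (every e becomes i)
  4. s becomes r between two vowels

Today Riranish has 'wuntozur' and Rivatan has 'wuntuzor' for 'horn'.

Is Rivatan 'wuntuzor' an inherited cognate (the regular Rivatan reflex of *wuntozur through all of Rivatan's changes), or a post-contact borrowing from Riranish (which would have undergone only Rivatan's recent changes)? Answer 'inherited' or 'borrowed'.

If inherited, *wuntozur would pass through all of Rivatan's changes:
Rivatan: start from *wuntozur.
  rule 1 (vowel merger): wuntozur → wuntuzur
  rule 2 (pre-rhotic lowering): wuntuzur → wuntuzor
  rule 3: no change — wuntuzor
  rule 4: no change — wuntuzor
  ⇒ Rivatan wuntuzor
If borrowed from Riranish 'wuntozur' after the early changes, it would undergo only the recent ones:
  rule 3 (vowel merger): no change (wuntozur)
  rule 4 (rhotacism): no change (wuntozur)
  ⇒ as a loan: wuntozur
Rivatan 'wuntuzor' matches the inherited outcome exactly, so it is an inherited cognate, not a loan.

inherited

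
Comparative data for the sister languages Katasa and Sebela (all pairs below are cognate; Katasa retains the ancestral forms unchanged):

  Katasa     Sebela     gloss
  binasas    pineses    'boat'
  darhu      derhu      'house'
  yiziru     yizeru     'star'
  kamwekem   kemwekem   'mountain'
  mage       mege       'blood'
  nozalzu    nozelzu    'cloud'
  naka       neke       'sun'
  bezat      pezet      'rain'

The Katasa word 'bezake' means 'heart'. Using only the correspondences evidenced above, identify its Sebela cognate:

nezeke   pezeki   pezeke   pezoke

pezeke

bezat ~ pezet — Katasa b corresponds to Sebela p word-initially before a front vowel.
binasas ~ pineses, mage ~ mege — Katasa a corresponds to Sebela e after a consonant, before a consonant other than r, m, n, p, b, f, v.
Applying these to Katasa 'bezake':
  bezake → pezake   (b→p word-initially before a front vowel)
  pezake → pezeke   (a→e after a consonant, before a consonant other than r, m, n, p, b, f, v)
So the Sebela cognate is 'pezeke'.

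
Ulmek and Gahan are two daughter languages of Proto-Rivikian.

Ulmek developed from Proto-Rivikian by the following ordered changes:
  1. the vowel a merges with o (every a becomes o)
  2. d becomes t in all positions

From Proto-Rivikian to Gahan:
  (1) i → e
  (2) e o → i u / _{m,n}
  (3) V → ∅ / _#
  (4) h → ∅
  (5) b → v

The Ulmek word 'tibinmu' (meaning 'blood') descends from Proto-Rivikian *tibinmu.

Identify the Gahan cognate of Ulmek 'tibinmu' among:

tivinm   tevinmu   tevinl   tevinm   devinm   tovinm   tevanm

Gahan: start from *tibinmu.
  rule 1 (vowel merger): tibinmu → tebenmu
  rule 2 (pre-nasal raising): tebenmu → tebinmu
  rule 3 (apocope): tebinmu → tebinm
  rule 4: no change — tebinm
  rule 5 (unconditioned shift): tebinm → tevinm
  ⇒ Gahan tevinm
Among the options, 'tevinm' alone shows every Gahan change applied in order.

tevinm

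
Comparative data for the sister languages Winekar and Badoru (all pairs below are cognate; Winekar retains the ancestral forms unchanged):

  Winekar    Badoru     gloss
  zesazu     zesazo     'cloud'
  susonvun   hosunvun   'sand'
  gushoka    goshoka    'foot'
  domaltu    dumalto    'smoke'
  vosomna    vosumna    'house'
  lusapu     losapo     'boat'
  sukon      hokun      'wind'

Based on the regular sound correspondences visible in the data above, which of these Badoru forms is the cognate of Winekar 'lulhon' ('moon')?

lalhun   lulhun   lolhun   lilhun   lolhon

susonvun ~ hosunvun, gushoka ~ goshoka — Winekar u corresponds to Badoru o after a consonant, before a consonant other than r, m, n, p, b, f, v.
susonvun ~ hosunvun, sukon ~ hokun — Winekar o corresponds to Badoru u after a consonant, before a nasal.
Applying these to Winekar 'lulhon':
  lulhon → lolhon   (u→o after a consonant, before a consonant other than r, m, n, p, b, f, v)
  lolhon → lolhun   (o→u after a consonant, before a nasal)
So the Badoru cognate is 'lolhun'.

lolhun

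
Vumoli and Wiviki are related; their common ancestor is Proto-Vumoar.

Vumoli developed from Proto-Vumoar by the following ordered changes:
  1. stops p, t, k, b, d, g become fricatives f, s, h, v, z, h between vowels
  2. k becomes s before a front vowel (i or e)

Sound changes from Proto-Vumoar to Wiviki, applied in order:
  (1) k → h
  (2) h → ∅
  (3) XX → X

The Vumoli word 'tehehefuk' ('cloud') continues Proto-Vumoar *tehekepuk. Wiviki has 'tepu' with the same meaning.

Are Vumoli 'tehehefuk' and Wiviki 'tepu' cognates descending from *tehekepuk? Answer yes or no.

yes

Derive the expected Wiviki reflex of *tehekepuk:
Wiviki: *tehekepuk
  tehekepuk → tehehepuh   [unconditioned shift]
  tehehepuh → teeepu   [h-loss]
  teeepu → tepu   [degemination]
  giving Wiviki tepu.
Wiviki 'tepu' matches the regular reflex exactly, so the pair is cognate.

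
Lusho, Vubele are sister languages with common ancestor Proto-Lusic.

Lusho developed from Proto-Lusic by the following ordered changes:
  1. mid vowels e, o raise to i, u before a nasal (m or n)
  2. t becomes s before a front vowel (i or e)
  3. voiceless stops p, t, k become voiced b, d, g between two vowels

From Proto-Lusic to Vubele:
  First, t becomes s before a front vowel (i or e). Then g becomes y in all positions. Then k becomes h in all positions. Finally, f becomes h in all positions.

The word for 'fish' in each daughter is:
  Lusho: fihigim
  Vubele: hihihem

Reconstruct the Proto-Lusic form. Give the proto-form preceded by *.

*fihikem

Position 5: Lusho has g, Vubele has h. Taking the neighbouring segments as reconstructed: Lusho g could go back to *k or *g; Vubele h could go back to *k or *f or *h — the one source consistent with every daughter is *k.
Position 1: Lusho has f, Vubele has h. Lusho preserves f here (none of its changes turn any other segment into f), so the proto-segment is *f.
Position 6: Lusho has i, Vubele has e. Vubele preserves e here (none of its changes turn any other segment into e), so the proto-segment is *e.
The remaining positions agree across the daughters. Check the candidate against every language:
Lusho: *fihikem > fihikim > fihigim  (by pre-nasal raising, intervocalic voicing)
Vubele: *fihikem
  fihikem (rule 1 does not apply)
  fihikem (rule 2 does not apply)
  fihikem → fihihem   [unconditioned shift]
  fihihem → hihihem   [unconditioned shift]
  giving Vubele hihihem.
*fihikem is the unique common source.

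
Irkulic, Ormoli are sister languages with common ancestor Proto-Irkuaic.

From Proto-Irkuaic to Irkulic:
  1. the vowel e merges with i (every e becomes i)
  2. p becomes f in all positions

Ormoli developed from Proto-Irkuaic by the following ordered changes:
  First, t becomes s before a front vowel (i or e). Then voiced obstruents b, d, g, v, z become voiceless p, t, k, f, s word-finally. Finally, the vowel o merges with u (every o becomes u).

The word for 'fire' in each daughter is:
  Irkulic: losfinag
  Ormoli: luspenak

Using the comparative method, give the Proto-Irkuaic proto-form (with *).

*lospenag

Position 2: Irkulic has o, Ormoli has u. Irkulic preserves o here (none of its changes turn any other segment into o), so the proto-segment is *o.
Position 8: Irkulic has g, Ormoli has k. Irkulic preserves g here (none of its changes turn any other segment into g), so the proto-segment is *g.
Position 4: Irkulic has f, Ormoli has p. Taking the neighbouring segments as reconstructed: Irkulic f could go back to *p or *f; Ormoli p can only go back to *p — the one source consistent with every daughter is *p.
Verify the candidate proto-form against each daughter:
Irkulic: *lospenag > lospinag > losfinag  (by vowel merger, unconditioned shift)
Ormoli: *lospenag > lospenak > luspenak  (by final devoicing, vowel merger)
*lospenag is the unique common source.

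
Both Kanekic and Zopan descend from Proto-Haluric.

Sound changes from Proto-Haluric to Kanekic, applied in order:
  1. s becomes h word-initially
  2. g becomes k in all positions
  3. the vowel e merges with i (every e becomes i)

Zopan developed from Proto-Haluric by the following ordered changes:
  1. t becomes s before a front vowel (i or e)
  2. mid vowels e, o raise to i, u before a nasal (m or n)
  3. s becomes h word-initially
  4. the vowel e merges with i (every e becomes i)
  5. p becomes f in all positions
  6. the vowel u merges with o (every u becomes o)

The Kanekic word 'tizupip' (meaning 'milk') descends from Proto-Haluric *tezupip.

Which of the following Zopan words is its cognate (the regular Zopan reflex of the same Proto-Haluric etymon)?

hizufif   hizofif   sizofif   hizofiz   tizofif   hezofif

hizofif

Zopan: *tezupip
  tezupip → sezupip   [palatalisation]
  sezupip (rule 2 does not apply)
  sezupip → hezupip   [debuccalisation]
  hezupip → hizupip   [vowel merger]
  hizupip → hizufif   [unconditioned shift]
  hizufif → hizofif   [vowel merger]
  giving Zopan hizofif.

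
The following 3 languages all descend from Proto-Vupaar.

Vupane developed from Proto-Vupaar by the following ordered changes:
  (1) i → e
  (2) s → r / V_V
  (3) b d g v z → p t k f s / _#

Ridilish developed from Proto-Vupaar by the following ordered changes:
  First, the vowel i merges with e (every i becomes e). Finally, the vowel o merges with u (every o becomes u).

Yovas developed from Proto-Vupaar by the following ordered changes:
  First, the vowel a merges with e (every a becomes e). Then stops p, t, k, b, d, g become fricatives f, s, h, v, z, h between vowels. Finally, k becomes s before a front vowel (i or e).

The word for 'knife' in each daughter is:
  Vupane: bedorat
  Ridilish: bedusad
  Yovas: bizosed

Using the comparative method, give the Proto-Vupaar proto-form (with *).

*bidosad

Position 3: Vupane has d, Ridilish has d, Yovas has z. Vupane preserves d here (none of its changes turn any other segment into d), so the proto-segment is *d.
Position 4: Vupane has o, Ridilish has u, Yovas has o. Vupane preserves o here (none of its changes turn any other segment into o), so the proto-segment is *o.
Position 5: Vupane has r, Ridilish has s, Yovas has s. Ridilish preserves s here (none of its changes turn any other segment into s), so the proto-segment is *s.
This points to *bidosad. Verify forward in each daughter:
Vupane: *bidosad
  bidosad → bedosad   [vowel merger]
  bedosad → bedorad   [rhotacism]
  bedorad → bedorat   [final devoicing]
  giving Vupane bedorat.
Ridilish: start from *bidosad.
  rule 1 (vowel merger): bidosad → bedosad
  rule 2 (vowel merger): bedosad → bedusad
  ⇒ Ridilish bedusad
Yovas: *bidosad > bidosed > bizosed  (by vowel merger, intervocalic lenition)
*bidosad is the unique common source.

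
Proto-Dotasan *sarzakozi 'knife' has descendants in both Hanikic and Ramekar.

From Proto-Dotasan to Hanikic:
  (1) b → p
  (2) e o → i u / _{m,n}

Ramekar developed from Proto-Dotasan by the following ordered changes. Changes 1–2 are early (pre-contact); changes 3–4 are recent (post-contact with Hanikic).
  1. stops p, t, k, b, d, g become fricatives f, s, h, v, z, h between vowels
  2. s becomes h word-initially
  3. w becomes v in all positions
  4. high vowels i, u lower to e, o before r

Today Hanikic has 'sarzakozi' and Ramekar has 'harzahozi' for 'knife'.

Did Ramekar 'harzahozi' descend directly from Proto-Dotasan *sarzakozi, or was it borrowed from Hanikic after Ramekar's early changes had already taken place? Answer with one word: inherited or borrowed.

inherited

If inherited, *sarzakozi would pass through all of Ramekar's changes:
Ramekar: *sarzakozi
  sarzakozi → sarzahozi   [intervocalic lenition]
  sarzahozi → harzahozi   [debuccalisation]
  harzahozi (rule 3 does not apply)
  harzahozi (rule 4 does not apply)
  giving Ramekar harzahozi.
If borrowed from Hanikic 'sarzakozi' after the early changes, it would undergo only the recent ones:
  rule 3 (unconditioned shift): no change (sarzakozi)
  rule 4 (pre-rhotic lowering): no change (sarzakozi)
  ⇒ as a loan: sarzakozi
Ramekar 'harzahozi' matches the inherited outcome exactly, so it is an inherited cognate, not a loan.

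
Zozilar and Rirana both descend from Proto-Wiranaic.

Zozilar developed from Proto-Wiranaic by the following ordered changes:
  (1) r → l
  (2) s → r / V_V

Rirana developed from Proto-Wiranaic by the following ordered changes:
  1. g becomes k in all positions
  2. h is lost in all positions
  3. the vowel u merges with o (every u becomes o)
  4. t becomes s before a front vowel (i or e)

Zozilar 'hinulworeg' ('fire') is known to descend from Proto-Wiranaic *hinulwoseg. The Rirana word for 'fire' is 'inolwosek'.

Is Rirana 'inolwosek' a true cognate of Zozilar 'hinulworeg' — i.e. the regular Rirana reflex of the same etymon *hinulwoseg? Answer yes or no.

Derive the expected Rirana reflex of *hinulwoseg:
Rirana: *hinulwoseg
  hinulwoseg → hinulwosek   [unconditioned shift]
  hinulwosek → inulwosek   [h-loss]
  inulwosek → inolwosek   [vowel merger]
  inolwosek (rule 4 does not apply)
  giving Rirana inolwosek.
Rirana 'inolwosek' matches the regular reflex exactly, so the pair is cognate.

yes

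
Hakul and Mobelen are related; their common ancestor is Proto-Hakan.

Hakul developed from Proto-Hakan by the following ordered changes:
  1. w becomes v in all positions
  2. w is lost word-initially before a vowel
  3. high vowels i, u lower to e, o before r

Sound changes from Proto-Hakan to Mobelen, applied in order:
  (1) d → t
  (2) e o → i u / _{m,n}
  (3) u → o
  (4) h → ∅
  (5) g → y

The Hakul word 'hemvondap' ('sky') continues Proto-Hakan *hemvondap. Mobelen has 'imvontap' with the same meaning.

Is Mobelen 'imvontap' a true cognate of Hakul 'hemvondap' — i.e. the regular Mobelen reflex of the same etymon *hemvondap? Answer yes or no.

yes

Derive the expected Mobelen reflex of *hemvondap:
Mobelen: *hemvondap
  hemvondap → hemvontap   [unconditioned shift]
  hemvontap → himvuntap   [pre-nasal raising]
  himvuntap → himvontap   [vowel merger]
  himvontap → imvontap   [h-loss]
  imvontap (rule 5 does not apply)
  giving Mobelen imvontap.
Mobelen 'imvontap' matches the regular reflex exactly, so the pair is cognate.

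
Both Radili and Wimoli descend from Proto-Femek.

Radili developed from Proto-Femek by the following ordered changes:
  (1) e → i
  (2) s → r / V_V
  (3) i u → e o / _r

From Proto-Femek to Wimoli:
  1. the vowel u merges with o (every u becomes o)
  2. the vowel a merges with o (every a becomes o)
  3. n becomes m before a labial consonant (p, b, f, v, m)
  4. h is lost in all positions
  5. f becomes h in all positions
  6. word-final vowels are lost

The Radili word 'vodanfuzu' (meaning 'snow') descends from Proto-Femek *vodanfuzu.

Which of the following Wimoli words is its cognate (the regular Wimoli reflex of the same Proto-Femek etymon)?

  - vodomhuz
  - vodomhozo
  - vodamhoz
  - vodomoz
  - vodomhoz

Wimoli: *vodanfuzu
  vodanfuzu → vodanfozo   [vowel merger]
  vodanfozo → vodonfozo   [vowel merger]
  vodonfozo → vodomfozo   [nasal place assimilation]
  vodomfozo (rule 4 does not apply)
  vodomfozo → vodomhozo   [unconditioned shift]
  vodomhozo → vodomhoz   [apocope]
  giving Wimoli vodomhoz.
Only 'vodomhoz' matches the regular Wimoli development of *vodanfuzu.

vodomhoz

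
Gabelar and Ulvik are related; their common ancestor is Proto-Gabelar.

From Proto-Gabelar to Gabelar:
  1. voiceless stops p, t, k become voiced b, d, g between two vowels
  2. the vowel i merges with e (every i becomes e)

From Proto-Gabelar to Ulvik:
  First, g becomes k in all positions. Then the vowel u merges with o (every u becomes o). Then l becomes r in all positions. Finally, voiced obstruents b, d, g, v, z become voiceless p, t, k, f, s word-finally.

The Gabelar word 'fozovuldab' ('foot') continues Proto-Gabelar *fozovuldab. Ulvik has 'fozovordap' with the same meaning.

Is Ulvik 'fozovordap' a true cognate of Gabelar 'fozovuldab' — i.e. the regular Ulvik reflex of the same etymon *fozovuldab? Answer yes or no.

Derive the expected Ulvik reflex of *fozovuldab:
Ulvik: *fozovuldab
  fozovuldab (rule 1 does not apply)
  fozovuldab → fozovoldab   [vowel merger]
  fozovoldab → fozovordab   [unconditioned shift]
  fozovordab → fozovordap   [final devoicing]
  giving Ulvik fozovordap.
Ulvik 'fozovordap' matches the regular reflex exactly, so the pair is cognate.

yes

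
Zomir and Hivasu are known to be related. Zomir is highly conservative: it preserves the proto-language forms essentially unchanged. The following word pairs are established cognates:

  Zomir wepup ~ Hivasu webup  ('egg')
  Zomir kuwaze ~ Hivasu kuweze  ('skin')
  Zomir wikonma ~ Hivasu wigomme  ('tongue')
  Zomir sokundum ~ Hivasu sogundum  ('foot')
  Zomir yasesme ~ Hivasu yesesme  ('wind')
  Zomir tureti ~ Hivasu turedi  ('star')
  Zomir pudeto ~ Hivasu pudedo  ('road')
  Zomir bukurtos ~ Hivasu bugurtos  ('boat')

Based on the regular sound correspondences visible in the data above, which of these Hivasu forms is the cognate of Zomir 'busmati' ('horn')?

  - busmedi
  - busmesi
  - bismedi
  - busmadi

kuwaze ~ kuweze, yasesme ~ yesesme — Zomir a corresponds to Hivasu e after a consonant, before a consonant other than r, m, n, p, b, f, v.
tureti ~ turedi — Zomir t corresponds to Hivasu d between vowels (before a front vowel).
Applying these to Zomir 'busmati':
  busmati → busmeti   (a→e after a consonant, before a consonant other than r, m, n, p, b, f, v)
  busmeti → busmedi   (t→d between vowels (before a front vowel))
So the Hivasu cognate is 'busmedi'.

busmedi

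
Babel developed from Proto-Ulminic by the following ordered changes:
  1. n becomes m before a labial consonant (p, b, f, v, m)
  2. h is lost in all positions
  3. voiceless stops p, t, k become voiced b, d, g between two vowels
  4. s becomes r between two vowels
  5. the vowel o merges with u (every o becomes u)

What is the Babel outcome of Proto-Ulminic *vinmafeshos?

vimmaferus

Babel: start from *vinmafeshos.
  rule 1 (nasal place assimilation): vinmafeshos → vimmafeshos
  rule 2 (h-loss): vimmafeshos → vimmafesos
  rule 3: no change — vimmafesos
  rule 4 (rhotacism): vimmafesos → vimmaferos
  rule 5 (vowel merger): vimmaferos → vimmaferus
  ⇒ Babel vimmaferus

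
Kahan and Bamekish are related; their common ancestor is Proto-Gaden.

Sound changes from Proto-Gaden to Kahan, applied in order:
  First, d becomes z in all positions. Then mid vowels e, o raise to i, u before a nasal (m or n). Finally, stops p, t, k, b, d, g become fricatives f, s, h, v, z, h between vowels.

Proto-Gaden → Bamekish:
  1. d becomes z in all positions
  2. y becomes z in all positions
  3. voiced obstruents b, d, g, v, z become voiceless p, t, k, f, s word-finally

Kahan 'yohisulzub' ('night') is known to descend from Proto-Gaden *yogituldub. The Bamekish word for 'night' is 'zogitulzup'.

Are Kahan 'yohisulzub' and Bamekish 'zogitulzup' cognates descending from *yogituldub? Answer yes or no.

yes

Derive the expected Bamekish reflex of *yogituldub:
Bamekish: *yogituldub
  yogituldub → yogitulzub   [unconditioned shift]
  yogitulzub → zogitulzub   [unconditioned shift]
  zogitulzub → zogitulzup   [final devoicing]
  giving Bamekish zogitulzup.
Bamekish 'zogitulzup' matches the regular reflex exactly, so the pair is cognate.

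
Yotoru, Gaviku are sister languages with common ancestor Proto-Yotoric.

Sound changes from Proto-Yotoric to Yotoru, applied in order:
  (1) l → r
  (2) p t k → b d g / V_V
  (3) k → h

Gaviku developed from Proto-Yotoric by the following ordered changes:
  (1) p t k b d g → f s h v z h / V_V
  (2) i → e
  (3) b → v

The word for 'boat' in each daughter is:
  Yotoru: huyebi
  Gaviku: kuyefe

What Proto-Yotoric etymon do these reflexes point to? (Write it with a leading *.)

*kuyepi

Position 6: Yotoru has i, Gaviku has e. Yotoru preserves i here (none of its changes turn any other segment into i), so the proto-segment is *i.
Position 1: Yotoru has h, Gaviku has k. Gaviku preserves k here (none of its changes turn any other segment into k), so the proto-segment is *k.
Position 5: Yotoru has b, Gaviku has f. Taking the neighbouring segments as reconstructed: Yotoru b could go back to *p or *b; Gaviku f could go back to *p or *f — the one source consistent with every daughter is *p.
Continuing position by position gives *kuyepi; check it forward:
Yotoru: *kuyepi > kuyebi > huyebi  (by intervocalic voicing, unconditioned shift)
Gaviku: start from *kuyepi.
  rule 1 (intervocalic lenition): kuyepi → kuyefi
  rule 2 (vowel merger): kuyefi → kuyefe
  rule 3: no change — kuyefe
  ⇒ Gaviku kuyefe
Only *kuyepi yields all of Yotoru huyebi, Gaviku kuyefe.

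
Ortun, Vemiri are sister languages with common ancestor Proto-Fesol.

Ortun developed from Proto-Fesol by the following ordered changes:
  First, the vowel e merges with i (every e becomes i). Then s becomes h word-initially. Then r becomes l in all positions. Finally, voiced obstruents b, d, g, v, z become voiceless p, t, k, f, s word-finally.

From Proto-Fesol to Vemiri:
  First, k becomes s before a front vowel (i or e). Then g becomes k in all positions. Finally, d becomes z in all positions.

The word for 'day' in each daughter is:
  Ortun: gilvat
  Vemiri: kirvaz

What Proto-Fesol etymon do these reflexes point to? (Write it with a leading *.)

*girvad

Position 1: Ortun has g, Vemiri has k. Ortun preserves g here (none of its changes turn any other segment into g), so the proto-segment is *g.
Position 3: Ortun has l, Vemiri has r. Vemiri preserves r here (none of its changes turn any other segment into r), so the proto-segment is *r.
Position 6: Ortun has t, Vemiri has z. Taking the neighbouring segments as reconstructed: Ortun t could go back to *t or *d; Vemiri z could go back to *d or *z — the one source consistent with every daughter is *d.
Continuing position by position gives *girvad; check it forward:
Ortun: *girvad > gilvad > gilvat  (by unconditioned shift, final devoicing)
Vemiri: *girvad > kirvad > kirvaz  (by unconditioned shift, unconditioned shift)
Only *girvad yields all of Ortun gilvat, Vemiri kirvaz.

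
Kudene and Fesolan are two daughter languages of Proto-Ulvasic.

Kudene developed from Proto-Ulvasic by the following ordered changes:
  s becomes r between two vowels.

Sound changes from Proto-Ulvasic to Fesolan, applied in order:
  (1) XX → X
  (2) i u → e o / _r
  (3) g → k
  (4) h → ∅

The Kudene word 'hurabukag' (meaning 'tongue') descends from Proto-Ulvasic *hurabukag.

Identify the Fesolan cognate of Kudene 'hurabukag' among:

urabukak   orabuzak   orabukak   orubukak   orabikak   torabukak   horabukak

orabukak

Fesolan: *hurabukag
  hurabukag (rule 1 does not apply)
  hurabukag → horabukag   [pre-rhotic lowering]
  horabukag → horabukak   [unconditioned shift]
  horabukak → orabukak   [h-loss]
  giving Fesolan orabukak.
The other candidates each miss or misapply at least one Fesolan change.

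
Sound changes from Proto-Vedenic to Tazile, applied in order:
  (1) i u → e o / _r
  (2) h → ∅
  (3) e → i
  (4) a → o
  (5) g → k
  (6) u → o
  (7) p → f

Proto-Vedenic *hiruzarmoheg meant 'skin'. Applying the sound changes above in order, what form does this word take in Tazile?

Tazile: *hiruzarmoheg
  hiruzarmoheg → heruzarmoheg   [pre-rhotic lowering]
  heruzarmoheg → eruzarmoeg   [h-loss]
  eruzarmoeg → iruzarmoig   [vowel merger]
  iruzarmoig → iruzormoig   [vowel merger]
  iruzormoig → iruzormoik   [unconditioned shift]
  iruzormoik → irozormoik   [vowel merger]
  irozormoik (rule 7 does not apply)
  giving Tazile irozormoik.

irozormoik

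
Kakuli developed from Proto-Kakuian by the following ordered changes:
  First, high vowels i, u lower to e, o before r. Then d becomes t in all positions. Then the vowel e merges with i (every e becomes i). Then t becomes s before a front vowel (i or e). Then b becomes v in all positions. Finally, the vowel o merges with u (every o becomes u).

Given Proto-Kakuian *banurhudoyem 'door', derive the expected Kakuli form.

Kakuli: start from *banurhudoyem.
  rule 1 (pre-rhotic lowering): banurhudoyem → banorhudoyem
  rule 2 (unconditioned shift): banorhudoyem → banorhutoyem
  rule 3 (vowel merger): banorhutoyem → banorhutoyim
  rule 4: no change — banorhutoyim
  rule 5 (unconditioned shift): banorhutoyim → vanorhutoyim
  rule 6 (vowel merger): vanorhutoyim → vanurhutuyim
  ⇒ Kakuli vanurhutuyim

vanurhutuyim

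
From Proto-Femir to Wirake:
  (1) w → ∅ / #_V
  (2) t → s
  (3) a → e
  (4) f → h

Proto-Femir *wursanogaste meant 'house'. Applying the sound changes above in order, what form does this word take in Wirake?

Wirake: start from *wursanogaste.
  rule 1 (glide loss): wursanogaste → ursanogaste
  rule 2 (unconditioned shift): ursanogaste → ursanogasse
  rule 3 (vowel merger): ursanogasse → ursenogesse
  rule 4: no change — ursenogesse
  ⇒ Wirake ursenogesse

ursenogesse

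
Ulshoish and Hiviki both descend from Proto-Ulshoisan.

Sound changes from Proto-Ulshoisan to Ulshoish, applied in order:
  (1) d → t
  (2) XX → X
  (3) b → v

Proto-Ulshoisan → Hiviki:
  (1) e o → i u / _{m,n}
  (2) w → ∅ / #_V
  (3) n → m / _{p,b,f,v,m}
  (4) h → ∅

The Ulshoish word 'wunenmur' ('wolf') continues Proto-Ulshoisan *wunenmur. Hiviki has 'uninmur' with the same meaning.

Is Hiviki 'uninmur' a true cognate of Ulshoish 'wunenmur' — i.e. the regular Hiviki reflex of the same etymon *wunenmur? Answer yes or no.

no

Derive the expected Hiviki reflex of *wunenmur:
Hiviki: *wunenmur
  wunenmur → wuninmur   [pre-nasal raising]
  wuninmur → uninmur   [glide loss]
  uninmur → unimmur   [nasal place assimilation]
  unimmur (rule 4 does not apply)
  giving Hiviki unimmur.
The regular Hiviki reflex would be 'unimmur', but the attested form is 'uninmur'. The correspondence is irregular, so they are not cognates (the Hiviki form has a different source).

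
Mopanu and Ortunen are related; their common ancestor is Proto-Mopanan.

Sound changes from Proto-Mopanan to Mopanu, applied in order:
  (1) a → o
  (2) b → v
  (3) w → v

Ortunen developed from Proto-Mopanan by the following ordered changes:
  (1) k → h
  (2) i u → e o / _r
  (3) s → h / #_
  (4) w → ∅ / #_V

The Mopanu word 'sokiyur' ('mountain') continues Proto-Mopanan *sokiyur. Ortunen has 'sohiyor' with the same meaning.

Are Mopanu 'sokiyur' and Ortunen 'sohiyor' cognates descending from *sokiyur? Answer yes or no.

Derive the expected Ortunen reflex of *sokiyur:
Ortunen: start from *sokiyur.
  rule 1 (unconditioned shift): sokiyur → sohiyur
  rule 2 (pre-rhotic lowering): sohiyur → sohiyor
  rule 3 (debuccalisation): sohiyor → hohiyor
  rule 4: no change — hohiyor
  ⇒ Ortunen hohiyor
The regular Ortunen reflex would be 'hohiyor', but the attested form is 'sohiyor'. The correspondence is irregular, so they are not cognates (the Ortunen form has a different source).

no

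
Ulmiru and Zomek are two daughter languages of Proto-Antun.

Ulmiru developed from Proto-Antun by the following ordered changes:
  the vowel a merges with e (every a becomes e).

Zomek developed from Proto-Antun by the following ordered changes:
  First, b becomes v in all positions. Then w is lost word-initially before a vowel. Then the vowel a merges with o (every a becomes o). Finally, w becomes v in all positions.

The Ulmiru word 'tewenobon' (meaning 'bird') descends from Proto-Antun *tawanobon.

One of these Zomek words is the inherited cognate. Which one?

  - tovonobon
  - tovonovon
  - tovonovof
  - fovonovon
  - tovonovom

tovonovon

Zomek: *tawanobon > tawanovon > towonovon > tovonovon  (by unconditioned shift, vowel merger, unconditioned shift)
Only 'tovonovon' matches the regular Zomek development of *tawanobon.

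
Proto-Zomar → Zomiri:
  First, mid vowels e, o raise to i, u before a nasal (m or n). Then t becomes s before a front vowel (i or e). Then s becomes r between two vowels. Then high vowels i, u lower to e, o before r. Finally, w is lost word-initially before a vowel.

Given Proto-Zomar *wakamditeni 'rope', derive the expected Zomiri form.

akamderini

Zomiri: *wakamditeni > wakamditini > wakamdisini > wakamdirini > wakamderini > akamderini  (by pre-nasal raising, palatalisation, rhotacism, pre-rhotic lowering, glide loss)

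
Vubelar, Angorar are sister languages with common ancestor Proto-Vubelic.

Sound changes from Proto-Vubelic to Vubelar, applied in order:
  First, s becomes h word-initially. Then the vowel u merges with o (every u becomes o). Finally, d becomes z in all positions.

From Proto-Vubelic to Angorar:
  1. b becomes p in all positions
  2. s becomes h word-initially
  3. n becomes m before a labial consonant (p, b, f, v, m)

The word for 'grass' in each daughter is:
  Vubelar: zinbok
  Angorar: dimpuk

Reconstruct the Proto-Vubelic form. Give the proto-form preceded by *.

Position 4: Vubelar has b, Angorar has p. Vubelar preserves b here (none of its changes turn any other segment into b), so the proto-segment is *b.
Position 3: Vubelar has n, Angorar has m. Vubelar preserves n here (none of its changes turn any other segment into n), so the proto-segment is *n.
This points to *dinbuk. Verify forward in each daughter:
Vubelar: *dinbuk
  dinbuk (rule 1 does not apply)
  dinbuk → dinbok   [vowel merger]
  dinbok → zinbok   [unconditioned shift]
  giving Vubelar zinbok.
Angorar: *dinbuk > dinpuk > dimpuk  (by unconditioned shift, nasal place assimilation)
No other proto-form is consistent with every reflex, so the reconstruction is *dinbuk.

*dinbuk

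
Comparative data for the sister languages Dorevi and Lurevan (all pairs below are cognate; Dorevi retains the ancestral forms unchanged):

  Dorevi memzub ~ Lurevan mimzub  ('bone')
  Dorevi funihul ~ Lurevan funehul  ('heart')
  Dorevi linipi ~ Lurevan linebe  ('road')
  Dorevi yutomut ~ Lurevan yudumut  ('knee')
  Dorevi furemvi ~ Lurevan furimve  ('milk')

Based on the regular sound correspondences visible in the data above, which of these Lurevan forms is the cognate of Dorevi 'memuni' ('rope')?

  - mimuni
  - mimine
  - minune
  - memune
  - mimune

memzub ~ mimzub, furemvi ~ furimve — Dorevi e corresponds to Lurevan i after a consonant, before a nasal.
linipi ~ linebe, furemvi ~ furimve — Dorevi i corresponds to Lurevan e word-finally.
Applying these to Dorevi 'memuni':
  memuni → mimuni   (e→i after a consonant, before a nasal)
  mimuni → mimune   (i→e word-finally)
So the Lurevan cognate is 'mimune'.

mimune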